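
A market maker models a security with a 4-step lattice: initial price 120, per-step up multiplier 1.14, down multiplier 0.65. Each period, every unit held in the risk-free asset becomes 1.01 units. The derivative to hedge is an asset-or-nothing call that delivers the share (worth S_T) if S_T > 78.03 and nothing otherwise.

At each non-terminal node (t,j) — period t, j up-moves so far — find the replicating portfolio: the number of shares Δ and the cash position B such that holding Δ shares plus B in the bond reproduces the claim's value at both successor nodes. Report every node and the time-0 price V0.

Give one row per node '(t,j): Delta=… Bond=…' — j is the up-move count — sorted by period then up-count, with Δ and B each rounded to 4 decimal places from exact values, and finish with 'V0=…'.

Since d<R<u, set p* = (R−d)/(u−d) = 0.7347; price each node as the discounted p*-expectation of its children.
Terminal payoffs: V(4,0)=0.0000, V(4,1)=0.0000, V(4,2)=0.0000, V(4,3)=115.5604, V(4,4)=202.6752
  t=3,j=0: stock 32.9550 → up 37.5687 (V=0.0000), down 21.4207 (V=0.0000). Price 0.0000; hedge Δ=0.0000, bond B=0.0000.
  t=3,j=1: stock 57.7980 → up 65.8897 (V=0.0000), down 37.5687 (V=0.0000). Price 0.0000; hedge Δ=0.0000, bond B=0.0000.
  t=3,j=2: stock 101.3688 → up 115.5604 (V=115.5604), down 65.8897 (V=0.0000). Price 84.0609; hedge Δ=2.3265, bond B=-151.7767.
  t=3,j=3: stock 177.7853 → up 202.6752 (V=202.6752), down 115.5604 (V=115.5604). Price 177.7853; hedge Δ=1.0000, bond B=0.0000.
  t=2,j=0: stock 50.7000 → up 57.7980 (V=0.0000), down 32.9550 (V=0.0000). Price 0.0000; hedge Δ=0.0000, bond B=0.0000.
  t=2,j=1: stock 88.9200 → up 101.3688 (V=84.0609), down 57.7980 (V=0.0000). Price 61.1476; hedge Δ=1.9293, bond B=-110.4053.
  t=2,j=2: stock 155.9520 → up 177.7853 (V=177.7853), down 101.3688 (V=84.0609). Price 151.4056; hedge Δ=1.2265, bond B=-39.8686.
  t=1,j=0: stock 78.0000 → up 88.9200 (V=61.1476), down 50.7000 (V=0.0000). Price 44.4800; hedge Δ=1.5999, bond B=-80.3110.
  t=1,j=1: stock 136.8000 → up 155.9520 (V=151.4056), down 88.9200 (V=61.1476). Price 126.1976; hedge Δ=1.3465, bond B=-58.0024.
  t=0,j=0: stock 120.0000 → up 136.8000 (V=126.1976), down 78.0000 (V=44.4800). Price 103.4826; hedge Δ=1.3898, bond B=-63.2881.
The time-0 hedge costs 103.4826, which is the no-arbitrage price.

(0,0): Delta=1.3898 Bond=-63.2881
(1,0): Delta=1.5999 Bond=-80.3110
(1,1): Delta=1.3465 Bond=-58.0024
(2,0): Delta=0.0000 Bond=0.0000
(2,1): Delta=1.9293 Bond=-110.4053
(2,2): Delta=1.2265 Bond=-39.8686
(3,0): Delta=0.0000 Bond=0.0000
(3,1): Delta=0.0000 Bond=0.0000
(3,2): Delta=2.3265 Bond=-151.7767
(3,3): Delta=1.0000 Bond=0.0000
V0=103.4826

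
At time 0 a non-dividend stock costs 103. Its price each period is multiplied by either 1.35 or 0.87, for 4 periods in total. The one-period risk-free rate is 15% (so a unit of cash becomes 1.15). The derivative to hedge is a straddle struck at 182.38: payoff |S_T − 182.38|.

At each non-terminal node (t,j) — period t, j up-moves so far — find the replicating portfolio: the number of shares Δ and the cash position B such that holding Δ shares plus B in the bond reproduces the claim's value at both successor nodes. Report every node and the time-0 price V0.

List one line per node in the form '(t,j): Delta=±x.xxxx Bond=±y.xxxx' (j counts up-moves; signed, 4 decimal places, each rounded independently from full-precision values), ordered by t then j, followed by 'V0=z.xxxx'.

Under the risk-neutral measure, an up-move has probability p* = (R−d)/(u−d) = 0.5833 and values discount at R = 1.15.
Terminal payoffs: V(4,0)=123.3715, V(4,1)=90.8152, V(4,2)=40.2966, V(4,3)=38.0942, V(4,4)=159.7351
  t=3,j=0: stock 67.8258 → up 91.5648 (V=90.8152), down 59.0085 (V=123.3715). Price 90.7655; hedge Δ=-1.0000, bond B=158.5913.
  t=3,j=1: stock 105.2469 → up 142.0834 (V=40.2966), down 91.5648 (V=90.8152). Price 53.3444; hedge Δ=-1.0000, bond B=158.5913.
  t=3,j=2: stock 163.3142 → up 220.4742 (V=38.0942), down 142.0834 (V=40.2966). Price 33.9234; hedge Δ=-0.0281, bond B=38.5117.
  t=3,j=3: stock 253.4186 → up 342.1151 (V=159.7351), down 220.4742 (V=38.0942). Price 94.8273; hedge Δ=1.0000, bond B=-158.5913.
  t=2,j=0: stock 77.9607 → up 105.2469 (V=53.3444), down 67.8258 (V=90.7655). Price 59.9448; hedge Δ=-1.0000, bond B=137.9055.
  t=2,j=1: stock 120.9735 → up 163.3142 (V=33.9234), down 105.2469 (V=53.3444). Price 36.5352; hedge Δ=-0.3345, bond B=76.9956.
  t=2,j=2: stock 187.7175 → up 253.4186 (V=94.8273), down 163.3142 (V=33.9234). Price 60.3919; hedge Δ=0.6759, bond B=-66.4913.
  t=1,j=0: stock 89.6100 → up 120.9735 (V=36.5352), down 77.9607 (V=59.9448). Price 40.2515; hedge Δ=-0.5442, bond B=89.0215.
  t=1,j=1: stock 139.0500 → up 187.7175 (V=60.3919), down 120.9735 (V=36.5352). Price 43.8710; hedge Δ=0.3574, bond B=-5.8305.
  t=0,j=0: stock 103.0000 → up 139.0500 (V=43.8710), down 89.6100 (V=40.2515). Price 36.8372; hedge Δ=0.0732, bond B=29.2966.
Root portfolio cost Δ·103+B reproduces V0=36.8372.

(0,0): Delta=0.0732 Bond=29.2966
(1,0): Delta=-0.5442 Bond=89.0215
(1,1): Delta=0.3574 Bond=-5.8305
(2,0): Delta=-1.0000 Bond=137.9055
(2,1): Delta=-0.3345 Bond=76.9956
(2,2): Delta=0.6759 Bond=-66.4913
(3,0): Delta=-1.0000 Bond=158.5913
(3,1): Delta=-1.0000 Bond=158.5913
(3,2): Delta=-0.0281 Bond=38.5117
(3,3): Delta=1.0000 Bond=-158.5913
V0=36.8372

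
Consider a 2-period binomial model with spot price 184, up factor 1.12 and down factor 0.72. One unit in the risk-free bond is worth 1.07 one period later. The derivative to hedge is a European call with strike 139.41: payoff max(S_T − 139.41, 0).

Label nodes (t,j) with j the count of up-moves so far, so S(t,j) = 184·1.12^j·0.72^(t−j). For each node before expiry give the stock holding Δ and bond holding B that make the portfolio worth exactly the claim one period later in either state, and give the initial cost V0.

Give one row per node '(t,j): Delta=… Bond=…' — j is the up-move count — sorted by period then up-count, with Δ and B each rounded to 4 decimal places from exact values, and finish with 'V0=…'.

(0,0): Delta=0.9301 Bond=-108.3077
(1,0): Delta=0.1692 Bond=-15.0857
(1,1): Delta=1.0000 Bond=-130.2897
V0=62.8347

Under the risk-neutral measure, an up-move has probability p* = (R−d)/(u−d) = 0.8750 and values discount at R = 1.07.
Terminal payoffs: V(2,0)=0.0000, V(2,1)=8.9676, V(2,2)=91.3996
  t=1,j=0: stock 132.4800 → up 148.3776 (V=8.9676), down 95.3856 (V=0.0000). Price 7.3333; hedge Δ=0.1692, bond B=-15.0857.
  t=1,j=1: stock 206.0800 → up 230.8096 (V=91.3996), down 148.3776 (V=8.9676). Price 75.7903; hedge Δ=1.0000, bond B=-130.2897.
  t=0,j=0: stock 184.0000 → up 206.0800 (V=75.7903), down 132.4800 (V=7.3333). Price 62.8347; hedge Δ=0.9301, bond B=-108.3077.
The time-0 hedge costs 62.8347, which is the no-arbitrage price.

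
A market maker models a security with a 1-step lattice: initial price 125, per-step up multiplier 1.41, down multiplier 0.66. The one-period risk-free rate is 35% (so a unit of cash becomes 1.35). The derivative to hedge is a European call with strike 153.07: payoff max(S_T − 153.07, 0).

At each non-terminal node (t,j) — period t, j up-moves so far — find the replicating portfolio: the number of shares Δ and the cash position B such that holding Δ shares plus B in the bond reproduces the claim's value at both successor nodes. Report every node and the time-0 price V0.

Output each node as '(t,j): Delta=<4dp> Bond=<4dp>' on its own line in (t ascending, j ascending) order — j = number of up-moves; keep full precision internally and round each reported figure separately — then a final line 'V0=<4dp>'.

(0,0): Delta=0.2473 Bond=-15.1099
V0=15.7967

The replicating-portfolio and risk-neutral prices coincide; use p* = (1.35−0.66)/(1.41−0.66) = 0.9200 for the latter.
Payoff layer (t=1): V(1,0)=0.0000, V(1,1)=23.1800
(0,0): S=125.0000. Δ = (V_up−V_dn)/(S_up−S_dn) = (23.1800−0.0000)/(176.2500−82.5000) = 0.2473. V = [p*·23.1800 + (1−p*)·0.0000]/1.35 = 15.7967. B = V − Δ·S = -15.1099.
Check: Δ(0,0)·S0 + B(0,0) = 15.7967 = V0.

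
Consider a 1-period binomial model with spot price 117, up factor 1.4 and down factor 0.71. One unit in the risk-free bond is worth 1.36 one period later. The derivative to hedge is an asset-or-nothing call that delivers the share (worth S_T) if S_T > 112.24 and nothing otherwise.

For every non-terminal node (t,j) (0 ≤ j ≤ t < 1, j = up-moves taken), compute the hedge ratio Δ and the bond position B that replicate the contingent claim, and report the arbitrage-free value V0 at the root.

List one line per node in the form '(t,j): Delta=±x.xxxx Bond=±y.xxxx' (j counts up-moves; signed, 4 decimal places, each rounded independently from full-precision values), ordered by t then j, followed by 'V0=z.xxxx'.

The replicating-portfolio and risk-neutral prices coincide; use p* = (1.36−0.71)/(1.4−0.71) = 0.9420 for the latter.
Terminal payoffs: V(1,0)=0.0000, V(1,1)=163.8000
  t=0,j=0: stock 117.0000 → up 163.8000 (V=163.8000), down 83.0700 (V=0.0000). Price 113.4591; hedge Δ=2.0290, bond B=-123.9322.
Self-financing check: at every node Δ·S+B equals the discounted successor values.

(0,0): Delta=2.0290 Bond=-123.9322
V0=113.4591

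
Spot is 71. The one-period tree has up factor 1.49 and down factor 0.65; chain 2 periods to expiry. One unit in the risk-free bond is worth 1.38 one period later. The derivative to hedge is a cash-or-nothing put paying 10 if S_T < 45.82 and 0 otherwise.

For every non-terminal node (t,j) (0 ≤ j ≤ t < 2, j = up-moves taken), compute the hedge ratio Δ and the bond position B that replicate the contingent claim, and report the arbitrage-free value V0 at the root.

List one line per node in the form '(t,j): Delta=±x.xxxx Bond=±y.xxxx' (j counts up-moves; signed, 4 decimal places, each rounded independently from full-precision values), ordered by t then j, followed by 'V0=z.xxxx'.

Risk-neutral probability p* = (R−d)/(u−d) = (1.38−0.65)/(1.49−0.65) = 0.8690.
At expiry t=2: V(2,0)=10.0000, V(2,1)=0.0000, V(2,2)=0.0000
  t=1,j=0: stock 46.1500 → up 68.7635 (V=0.0000), down 29.9975 (V=10.0000). Price 0.9489; hedge Δ=-0.2580, bond B=12.8537.
  t=1,j=1: stock 105.7900 → up 157.6271 (V=0.0000), down 68.7635 (V=0.0000). Price 0.0000; hedge Δ=0.0000, bond B=0.0000.
  t=0,j=0: stock 71.0000 → up 105.7900 (V=0.0000), down 46.1500 (V=0.9489). Price 0.0900; hedge Δ=-0.0159, bond B=1.2197.
Root portfolio cost Δ·71+B reproduces V0=0.0900.

(0,0): Delta=-0.0159 Bond=1.2197
(1,0): Delta=-0.2580 Bond=12.8537
(1,1): Delta=0.0000 Bond=0.0000
V0=0.0900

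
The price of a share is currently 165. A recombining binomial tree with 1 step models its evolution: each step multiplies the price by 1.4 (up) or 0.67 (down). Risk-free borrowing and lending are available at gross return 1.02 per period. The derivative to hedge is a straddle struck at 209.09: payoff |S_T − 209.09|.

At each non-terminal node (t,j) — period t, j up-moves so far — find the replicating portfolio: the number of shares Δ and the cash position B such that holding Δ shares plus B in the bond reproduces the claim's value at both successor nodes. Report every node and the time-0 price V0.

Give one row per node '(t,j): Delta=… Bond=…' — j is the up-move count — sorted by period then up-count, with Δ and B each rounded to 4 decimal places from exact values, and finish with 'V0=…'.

(0,0): Delta=-0.6362 Bond=165.5604
V0=60.5878

Under the risk-neutral measure, an up-move has probability p* = (R−d)/(u−d) = 0.4795 and values discount at R = 1.02.
Payoff layer (t=1): V(1,0)=98.5400, V(1,1)=21.9100
  t=0,j=0: stock 165.0000 → up 231.0000 (V=21.9100), down 110.5500 (V=98.5400). Price 60.5878; hedge Δ=-0.6362, bond B=165.5604.
Self-financing check: at every node Δ·S+B equals the discounted successor values.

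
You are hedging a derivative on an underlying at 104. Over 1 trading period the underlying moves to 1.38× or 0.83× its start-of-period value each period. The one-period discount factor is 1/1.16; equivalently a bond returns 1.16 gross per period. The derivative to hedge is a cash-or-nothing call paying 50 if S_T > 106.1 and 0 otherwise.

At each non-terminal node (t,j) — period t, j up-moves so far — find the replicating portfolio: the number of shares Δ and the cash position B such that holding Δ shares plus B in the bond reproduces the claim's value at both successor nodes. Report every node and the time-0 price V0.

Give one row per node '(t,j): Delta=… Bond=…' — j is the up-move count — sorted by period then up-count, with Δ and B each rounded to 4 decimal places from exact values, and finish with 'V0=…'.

(0,0): Delta=0.8741 Bond=-65.0470
V0=25.8621

Since d<R<u, set p* = (R−d)/(u−d) = 0.6000; price each node as the discounted p*-expectation of its children.
Terminal payoffs: V(1,0)=0.0000, V(1,1)=50.0000
  t=0,j=0: stock 104.0000 → up 143.5200 (V=50.0000), down 86.3200 (V=0.0000). Price 25.8621; hedge Δ=0.8741, bond B=-65.0470.
Root portfolio cost Δ·104+B reproduces V0=25.8621.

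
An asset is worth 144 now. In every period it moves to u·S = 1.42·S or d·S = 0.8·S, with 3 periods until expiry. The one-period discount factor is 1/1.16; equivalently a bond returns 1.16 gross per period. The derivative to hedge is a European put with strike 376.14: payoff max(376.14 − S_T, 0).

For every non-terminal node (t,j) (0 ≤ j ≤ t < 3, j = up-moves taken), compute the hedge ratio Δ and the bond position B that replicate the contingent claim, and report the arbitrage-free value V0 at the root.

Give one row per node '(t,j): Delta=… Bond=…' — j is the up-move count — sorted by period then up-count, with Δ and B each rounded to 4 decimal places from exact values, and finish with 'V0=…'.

Since d<R<u, set p* = (R−d)/(u−d) = 0.5806; price each node as the discounted p*-expectation of its children.
At expiry t=3: V(3,0)=302.4120, V(3,1)=245.2728, V(3,2)=143.8507, V(3,3)=0.0000
  t=2,j=0: stock 92.1600 → up 130.8672 (V=245.2728), down 73.7280 (V=302.4120). Price 232.0986; hedge Δ=-1.0000, bond B=324.2586.
  t=2,j=1: stock 163.5840 → up 232.2893 (V=143.8507), down 130.8672 (V=245.2728). Price 160.6746; hedge Δ=-1.0000, bond B=324.2586.
  t=2,j=2: stock 290.3616 → up 412.3135 (V=0.0000), down 232.2893 (V=143.8507). Price 52.0039; hedge Δ=-0.7991, bond B=284.0212.
  t=1,j=0: stock 115.2000 → up 163.5840 (V=160.6746), down 92.1600 (V=232.0986). Price 164.3333; hedge Δ=-1.0000, bond B=279.5333.
  t=1,j=1: stock 204.4800 → up 290.3616 (V=52.0039), down 163.5840 (V=160.6746). Price 84.1168; hedge Δ=-0.8572, bond B=259.3922.
  t=0,j=0: stock 144.0000 → up 204.4800 (V=84.1168), down 115.2000 (V=164.3333). Price 101.5138; hedge Δ=-0.8985, bond B=230.8952.
The time-0 hedge costs 101.5138, which is the no-arbitrage price.

(0,0): Delta=-0.8985 Bond=230.8952
(1,0): Delta=-1.0000 Bond=279.5333
(1,1): Delta=-0.8572 Bond=259.3922
(2,0): Delta=-1.0000 Bond=324.2586
(2,1): Delta=-1.0000 Bond=324.2586
(2,2): Delta=-0.7991 Bond=284.0212
V0=101.5138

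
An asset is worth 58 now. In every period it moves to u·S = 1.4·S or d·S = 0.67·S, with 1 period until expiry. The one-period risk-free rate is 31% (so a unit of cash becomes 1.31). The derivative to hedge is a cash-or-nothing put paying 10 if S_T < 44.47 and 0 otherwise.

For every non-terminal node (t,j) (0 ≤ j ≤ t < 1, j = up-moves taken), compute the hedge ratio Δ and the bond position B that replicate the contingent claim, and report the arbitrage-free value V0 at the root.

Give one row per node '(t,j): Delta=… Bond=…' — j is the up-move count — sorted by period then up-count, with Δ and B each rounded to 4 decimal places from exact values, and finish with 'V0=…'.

Since d<R<u, set p* = (R−d)/(u−d) = 0.8767; price each node as the discounted p*-expectation of its children.
Terminal values V(1,·): V(1,0)=10.0000, V(1,1)=0.0000
  t=0,j=0: stock 58.0000 → up 81.2000 (V=0.0000), down 38.8600 (V=10.0000). Price 0.9411; hedge Δ=-0.2362, bond B=14.6398.
The time-0 hedge costs 0.9411, which is the no-arbitrage price.

(0,0): Delta=-0.2362 Bond=14.6398
V0=0.9411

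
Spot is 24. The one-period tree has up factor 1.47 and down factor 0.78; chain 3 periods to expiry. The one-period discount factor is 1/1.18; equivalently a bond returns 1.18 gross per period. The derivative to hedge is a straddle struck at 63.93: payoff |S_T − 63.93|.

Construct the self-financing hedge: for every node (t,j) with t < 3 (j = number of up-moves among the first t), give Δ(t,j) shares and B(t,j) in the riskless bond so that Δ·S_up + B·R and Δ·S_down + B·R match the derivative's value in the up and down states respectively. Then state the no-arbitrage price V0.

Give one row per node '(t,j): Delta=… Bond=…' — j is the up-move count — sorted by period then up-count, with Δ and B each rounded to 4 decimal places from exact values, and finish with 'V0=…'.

(0,0): Delta=-0.6413 Bond=33.2188
(1,0): Delta=-1.0000 Bond=45.9135
(1,1): Delta=-0.5033 Bond=34.3295
(2,0): Delta=-1.0000 Bond=54.1780
(2,1): Delta=-1.0000 Bond=54.1780
(2,2): Delta=-0.3122 Bond=30.5987
V0=17.8282

Under the risk-neutral measure, an up-move has probability p* = (R−d)/(u−d) = 0.5797 and values discount at R = 1.18.
Terminal payoffs: V(3,0)=52.5408, V(3,1)=42.4656, V(3,2)=23.4780, V(3,3)=12.3066
Node (2,0) S=14.6016: V=(p*·42.4656+(1−p*)·52.5408)/1.18=39.5764; Δ=(42.4656−52.5408)/(21.4644−11.3892)=-1.0000; B=V−Δ·S=54.1780
Node (2,1) S=27.5184: V=(p*·23.4780+(1−p*)·42.4656)/1.18=26.6596; Δ=(23.4780−42.4656)/(40.4520−21.4644)=-1.0000; B=V−Δ·S=54.1780
Node (2,2) S=51.8616: V=(p*·12.3066+(1−p*)·23.4780)/1.18=14.4083; Δ=(12.3066−23.4780)/(76.2366−40.4520)=-0.3122; B=V−Δ·S=30.5987
Node (1,0) S=18.7200: V=(p*·26.6596+(1−p*)·39.5764)/1.18=27.1935; Δ=(26.6596−39.5764)/(27.5184−14.6016)=-1.0000; B=V−Δ·S=45.9135
Node (1,1) S=35.2800: V=(p*·14.4083+(1−p*)·26.6596)/1.18=16.5740; Δ=(14.4083−26.6596)/(51.8616−27.5184)=-0.5033; B=V−Δ·S=34.3295
Node (0,0) S=24.0000: V=(p*·16.5740+(1−p*)·27.1935)/1.18=17.8282; Δ=(16.5740−27.1935)/(35.2800−18.7200)=-0.6413; B=V−Δ·S=33.2188
Self-financing check: at every node Δ·S+B equals the discounted successor values.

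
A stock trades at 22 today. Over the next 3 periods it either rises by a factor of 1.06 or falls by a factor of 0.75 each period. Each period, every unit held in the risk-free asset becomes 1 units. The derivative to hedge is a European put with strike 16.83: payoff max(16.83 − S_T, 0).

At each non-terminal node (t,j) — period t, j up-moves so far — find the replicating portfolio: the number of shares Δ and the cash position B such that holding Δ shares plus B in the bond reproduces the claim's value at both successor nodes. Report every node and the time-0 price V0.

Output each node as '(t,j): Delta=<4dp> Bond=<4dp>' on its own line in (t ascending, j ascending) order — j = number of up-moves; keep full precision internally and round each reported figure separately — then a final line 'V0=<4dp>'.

(0,0): Delta=-0.1910 Bond=4.5933
(1,0): Delta=-0.7305 Bond=13.4948
(1,1): Delta=-0.0994 Bond=2.4570
(2,0): Delta=-1.0000 Bond=16.8300
(2,1): Delta=-0.6847 Bond=12.6944
(2,2): Delta=0.0000 Bond=0.0000
V0=0.3912

No-arbitrage ⇒ martingale measure with p* = (R−d)/(u−d) = 0.8065.
Payoff layer (t=3): V(3,0)=7.5487, V(3,1)=3.7125, V(3,2)=0.0000, V(3,3)=0.0000
Node (2,0) S=12.3750: V=(p*·3.7125+(1−p*)·7.5487)/1=4.4550; Δ=(3.7125−7.5487)/(13.1175−9.2812)=-1.0000; B=V−Δ·S=16.8300
Node (2,1) S=17.4900: V=(p*·0.0000+(1−p*)·3.7125)/1=0.7185; Δ=(0.0000−3.7125)/(18.5394−13.1175)=-0.6847; B=V−Δ·S=12.6944
Node (2,2) S=24.7192: V=(p*·0.0000+(1−p*)·0.0000)/1=0.0000; Δ=(0.0000−0.0000)/(26.2024−18.5394)=0.0000; B=V−Δ·S=0.0000
Node (1,0) S=16.5000: V=(p*·0.7185+(1−p*)·4.4550)/1=1.4417; Δ=(0.7185−4.4550)/(17.4900−12.3750)=-0.7305; B=V−Δ·S=13.4948
Node (1,1) S=23.3200: V=(p*·0.0000+(1−p*)·0.7185)/1=0.1391; Δ=(0.0000−0.7185)/(24.7192−17.4900)=-0.0994; B=V−Δ·S=2.4570
Node (0,0) S=22.0000: V=(p*·0.1391+(1−p*)·1.4417)/1=0.3912; Δ=(0.1391−1.4417)/(23.3200−16.5000)=-0.1910; B=V−Δ·S=4.5933
Root portfolio cost Δ·22+B reproduces V0=0.3912.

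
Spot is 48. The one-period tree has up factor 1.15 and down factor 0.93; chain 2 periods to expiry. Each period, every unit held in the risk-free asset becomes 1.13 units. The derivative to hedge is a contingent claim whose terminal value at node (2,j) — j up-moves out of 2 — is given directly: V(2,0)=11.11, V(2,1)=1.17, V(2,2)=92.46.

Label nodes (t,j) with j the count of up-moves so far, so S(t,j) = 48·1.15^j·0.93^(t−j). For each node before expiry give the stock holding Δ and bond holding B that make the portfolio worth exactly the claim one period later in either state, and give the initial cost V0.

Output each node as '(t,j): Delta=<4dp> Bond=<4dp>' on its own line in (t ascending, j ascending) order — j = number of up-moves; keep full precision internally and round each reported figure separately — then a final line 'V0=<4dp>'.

(0,0): Delta=6.8791 Bond=-270.1321
(1,0): Delta=-1.0121 Bond=47.0169
(1,1): Delta=7.5173 Bond=-340.4759
V0=60.0661

Risk-neutral probability p* = (R−d)/(u−d) = (1.13−0.93)/(1.15−0.93) = 0.9091.
At expiry t=2: V(2,0)=11.1100, V(2,1)=1.1700, V(2,2)=92.4600
Node (1,0) S=44.6400: V=(p*·1.1700+(1−p*)·11.1100)/1.13=1.8351; Δ=(1.1700−11.1100)/(51.3360−41.5152)=-1.0121; B=V−Δ·S=47.0169
Node (1,1) S=55.2000: V=(p*·92.4600+(1−p*)·1.1700)/1.13=74.4787; Δ=(92.4600−1.1700)/(63.4800−51.3360)=7.5173; B=V−Δ·S=-340.4759
Node (0,0) S=48.0000: V=(p*·74.4787+(1−p*)·1.8351)/1.13=60.0661; Δ=(74.4787−1.8351)/(55.2000−44.6400)=6.8791; B=V−Δ·S=-270.1321
Root portfolio cost Δ·48+B reproduces V0=60.0661.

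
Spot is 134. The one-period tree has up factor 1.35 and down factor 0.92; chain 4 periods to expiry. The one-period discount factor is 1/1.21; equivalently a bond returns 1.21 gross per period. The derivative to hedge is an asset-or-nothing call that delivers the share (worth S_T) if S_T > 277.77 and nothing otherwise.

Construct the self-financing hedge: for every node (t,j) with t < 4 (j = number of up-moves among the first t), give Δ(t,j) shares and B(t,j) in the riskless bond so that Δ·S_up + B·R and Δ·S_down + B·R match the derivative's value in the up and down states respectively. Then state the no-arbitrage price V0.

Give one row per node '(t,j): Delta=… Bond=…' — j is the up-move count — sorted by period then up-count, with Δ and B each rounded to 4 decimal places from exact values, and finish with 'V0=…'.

(0,0): Delta=1.7461 Bond=-134.4967
(1,0): Delta=1.7775 Bond=-166.6158
(1,1): Delta=1.7358 Bond=-160.8705
(2,0): Delta=0.0000 Bond=0.0000
(2,1): Delta=2.3623 Bond=-298.9318
(2,2): Delta=1.5296 Bond=-144.3119
(3,0): Delta=0.0000 Bond=0.0000
(3,1): Delta=0.0000 Bond=0.0000
(3,2): Delta=3.1395 Bond=-536.3249
(3,3): Delta=1.0000 Bond=0.0000
V0=99.4829

The replicating-portfolio and risk-neutral prices coincide; use p* = (1.21−0.92)/(1.35−0.92) = 0.6744 for the latter.
Terminal payoffs: V(4,0)=0.0000, V(4,1)=0.0000, V(4,2)=0.0000, V(4,3)=303.3150, V(4,4)=445.0818
(3,0): S=104.3442. Δ = (V_up−V_dn)/(S_up−S_dn) = (0.0000−0.0000)/(140.8647−95.9967) = 0.0000. V = [p*·0.0000 + (1−p*)·0.0000]/1.21 = 0.0000. B = V − Δ·S = 0.0000.
(3,1): S=153.1138. Δ = (V_up−V_dn)/(S_up−S_dn) = (0.0000−0.0000)/(206.7036−140.8647) = 0.0000. V = [p*·0.0000 + (1−p*)·0.0000]/1.21 = 0.0000. B = V − Δ·S = 0.0000.
(3,2): S=224.6778. Δ = (V_up−V_dn)/(S_up−S_dn) = (303.3150−0.0000)/(303.3150−206.7036) = 3.1395. V = [p*·303.3150 + (1−p*)·0.0000]/1.21 = 169.0589. B = V − Δ·S = -536.3249.
(3,3): S=329.6903. Δ = (V_up−V_dn)/(S_up−S_dn) = (445.0818−303.3150)/(445.0818−303.3150) = 1.0000. V = [p*·445.0818 + (1−p*)·303.3150]/1.21 = 329.6902. B = V − Δ·S = 0.0000.
(2,0): S=113.4176. Δ = (V_up−V_dn)/(S_up−S_dn) = (0.0000−0.0000)/(153.1138−104.3442) = 0.0000. V = [p*·0.0000 + (1−p*)·0.0000]/1.21 = 0.0000. B = V − Δ·S = 0.0000.
(2,1): S=166.4280. Δ = (V_up−V_dn)/(S_up−S_dn) = (169.0589−0.0000)/(224.6778−153.1138) = 2.3623. V = [p*·169.0589 + (1−p*)·0.0000]/1.21 = 94.2285. B = V − Δ·S = -298.9318.
(2,2): S=244.2150. Δ = (V_up−V_dn)/(S_up−S_dn) = (329.6902−169.0589)/(329.6903−224.6778) = 1.5296. V = [p*·329.6902 + (1−p*)·169.0589]/1.21 = 229.2493. B = V − Δ·S = -144.3119.
(1,0): S=123.2800. Δ = (V_up−V_dn)/(S_up−S_dn) = (94.2285−0.0000)/(166.4280−113.4176) = 1.7775. V = [p*·94.2285 + (1−p*)·0.0000]/1.21 = 52.5202. B = V − Δ·S = -166.6158.
(1,1): S=180.9000. Δ = (V_up−V_dn)/(S_up−S_dn) = (229.2493−94.2285)/(244.2150−166.4280) = 1.7358. V = [p*·229.2493 + (1−p*)·94.2285]/1.21 = 153.1314. B = V − Δ·S = -160.8705.
(0,0): S=134.0000. Δ = (V_up−V_dn)/(S_up−S_dn) = (153.1314−52.5202)/(180.9000−123.2800) = 1.7461. V = [p*·153.1314 + (1−p*)·52.5202]/1.21 = 99.4829. B = V − Δ·S = -134.4967.
Check: Δ(0,0)·S0 + B(0,0) = 99.4829 = V0.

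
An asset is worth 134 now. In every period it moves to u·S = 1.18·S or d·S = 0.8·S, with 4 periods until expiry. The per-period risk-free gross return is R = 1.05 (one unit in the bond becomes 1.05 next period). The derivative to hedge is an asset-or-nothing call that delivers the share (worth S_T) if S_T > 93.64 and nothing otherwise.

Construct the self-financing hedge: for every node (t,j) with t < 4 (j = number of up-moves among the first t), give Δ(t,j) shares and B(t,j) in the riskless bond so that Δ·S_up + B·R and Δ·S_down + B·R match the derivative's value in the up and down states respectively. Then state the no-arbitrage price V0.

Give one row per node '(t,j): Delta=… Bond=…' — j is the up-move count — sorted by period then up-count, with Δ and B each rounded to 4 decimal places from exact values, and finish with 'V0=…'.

Risk-neutral probability p* = (R−d)/(u−d) = (1.05−0.8)/(1.18−0.8) = 0.6579.
At expiry t=4: V(4,0)=0.0000, V(4,1)=0.0000, V(4,2)=119.4122, V(4,3)=176.1330, V(4,4)=259.7962
Node (3,0) S=68.6080: V=(p*·0.0000+(1−p*)·0.0000)/1.05=0.0000; Δ=(0.0000−0.0000)/(80.9574−54.8864)=0.0000; B=V−Δ·S=0.0000
Node (3,1) S=101.1968: V=(p*·119.4122+(1−p*)·0.0000)/1.05=74.8197; Δ=(119.4122−0.0000)/(119.4122−80.9574)=3.1053; B=V−Δ·S=-239.4230
Node (3,2) S=149.2653: V=(p*·176.1330+(1−p*)·119.4122)/1.05=149.2653; Δ=(176.1330−119.4122)/(176.1330−119.4122)=1.0000; B=V−Δ·S=0.0000
Node (3,3) S=220.1663: V=(p*·259.7962+(1−p*)·176.1330)/1.05=220.1663; Δ=(259.7962−176.1330)/(259.7962−176.1330)=1.0000; B=V−Δ·S=0.0000
Node (2,0) S=85.7600: V=(p*·74.8197+(1−p*)·0.0000)/1.05=46.8795; Δ=(74.8197−0.0000)/(101.1968−68.6080)=2.2959; B=V−Δ·S=-150.0144
Node (2,1) S=126.4960: V=(p*·149.2653+(1−p*)·74.8197)/1.05=117.9020; Δ=(149.2653−74.8197)/(149.2653−101.1968)=1.5487; B=V−Δ·S=-78.0075
Node (2,2) S=186.5816: V=(p*·220.1663+(1−p*)·149.2653)/1.05=186.5816; Δ=(220.1663−149.2653)/(220.1663−149.2653)=1.0000; B=V−Δ·S=0.0000
Node (1,0) S=107.2000: V=(p*·117.9020+(1−p*)·46.8795)/1.05=89.1474; Δ=(117.9020−46.8795)/(126.4960−85.7600)=1.7435; B=V−Δ·S=-97.7538
Node (1,1) S=158.1200: V=(p*·186.5816+(1−p*)·117.9020)/1.05=155.3199; Δ=(186.5816−117.9020)/(186.5816−126.4960)=1.1430; B=V−Δ·S=-25.4160
Node (0,0) S=134.0000: V=(p*·155.3199+(1−p*)·89.1474)/1.05=126.3638; Δ=(155.3199−89.1474)/(158.1200−107.2000)=1.2995; B=V−Δ·S=-47.7744
Self-financing check: at every node Δ·S+B equals the discounted successor values.

(0,0): Delta=1.2995 Bond=-47.7744
(1,0): Delta=1.7435 Bond=-97.7538
(1,1): Delta=1.1430 Bond=-25.4160
(2,0): Delta=2.2959 Bond=-150.0144
(2,1): Delta=1.5487 Bond=-78.0075
(2,2): Delta=1.0000 Bond=0.0000
(3,0): Delta=0.0000 Bond=0.0000
(3,1): Delta=3.1053 Bond=-239.4230
(3,2): Delta=1.0000 Bond=0.0000
(3,3): Delta=1.0000 Bond=0.0000
V0=126.3638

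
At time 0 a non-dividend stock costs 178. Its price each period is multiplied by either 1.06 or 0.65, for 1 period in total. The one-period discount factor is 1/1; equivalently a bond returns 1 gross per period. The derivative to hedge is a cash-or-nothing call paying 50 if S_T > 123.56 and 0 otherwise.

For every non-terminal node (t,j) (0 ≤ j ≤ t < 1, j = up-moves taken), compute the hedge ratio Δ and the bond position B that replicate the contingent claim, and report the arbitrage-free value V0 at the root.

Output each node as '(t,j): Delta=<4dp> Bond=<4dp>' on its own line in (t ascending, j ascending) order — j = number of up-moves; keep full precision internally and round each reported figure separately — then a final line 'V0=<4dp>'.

No-arbitrage ⇒ martingale measure with p* = (R−d)/(u−d) = 0.8537.
At expiry t=1: V(1,0)=0.0000, V(1,1)=50.0000
  t=0,j=0: stock 178.0000 → up 188.6800 (V=50.0000), down 115.7000 (V=0.0000). Price 42.6829; hedge Δ=0.6851, bond B=-79.2683.
Self-financing check: at every node Δ·S+B equals the discounted successor values.

(0,0): Delta=0.6851 Bond=-79.2683
V0=42.6829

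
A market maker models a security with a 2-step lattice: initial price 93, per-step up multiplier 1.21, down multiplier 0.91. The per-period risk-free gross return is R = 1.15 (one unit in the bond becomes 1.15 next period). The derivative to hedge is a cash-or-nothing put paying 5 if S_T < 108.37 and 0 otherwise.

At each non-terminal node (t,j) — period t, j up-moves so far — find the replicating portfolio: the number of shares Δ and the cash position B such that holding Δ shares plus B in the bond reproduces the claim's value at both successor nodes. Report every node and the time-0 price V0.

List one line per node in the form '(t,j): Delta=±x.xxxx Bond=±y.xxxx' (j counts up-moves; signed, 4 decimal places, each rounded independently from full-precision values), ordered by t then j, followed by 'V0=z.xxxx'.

(0,0): Delta=-0.1247 Bond=12.9553
(1,0): Delta=0.0000 Bond=4.3478
(1,1): Delta=-0.1481 Bond=17.5362
V0=1.3611

The replicating-portfolio and risk-neutral prices coincide; use p* = (1.15−0.91)/(1.21−0.91) = 0.8000 for the latter.
At expiry t=2: V(2,0)=5.0000, V(2,1)=5.0000, V(2,2)=0.0000
(1,0): S=84.6300. Δ = (V_up−V_dn)/(S_up−S_dn) = (5.0000−5.0000)/(102.4023−77.0133) = 0.0000. V = [p*·5.0000 + (1−p*)·5.0000]/1.15 = 4.3478. B = V − Δ·S = 4.3478.
(1,1): S=112.5300. Δ = (V_up−V_dn)/(S_up−S_dn) = (0.0000−5.0000)/(136.1613−102.4023) = -0.1481. V = [p*·0.0000 + (1−p*)·5.0000]/1.15 = 0.8696. B = V − Δ·S = 17.5362.
(0,0): S=93.0000. Δ = (V_up−V_dn)/(S_up−S_dn) = (0.8696−4.3478)/(112.5300−84.6300) = -0.1247. V = [p*·0.8696 + (1−p*)·4.3478]/1.15 = 1.3611. B = V − Δ·S = 12.9553.
The time-0 hedge costs 1.3611, which is the no-arbitrage price.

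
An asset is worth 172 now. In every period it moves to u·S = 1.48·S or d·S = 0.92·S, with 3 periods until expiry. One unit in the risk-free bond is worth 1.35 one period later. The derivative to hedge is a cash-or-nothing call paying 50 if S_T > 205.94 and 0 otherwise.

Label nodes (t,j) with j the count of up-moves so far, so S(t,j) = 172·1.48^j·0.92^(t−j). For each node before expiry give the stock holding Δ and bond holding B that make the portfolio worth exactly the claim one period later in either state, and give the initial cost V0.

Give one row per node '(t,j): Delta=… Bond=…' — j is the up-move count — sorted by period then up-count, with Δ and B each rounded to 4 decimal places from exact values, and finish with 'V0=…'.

Risk-neutral probability p* = (R−d)/(u−d) = (1.35−0.92)/(1.48−0.92) = 0.7679.
Terminal payoffs: V(3,0)=0.0000, V(3,1)=50.0000, V(3,2)=50.0000, V(3,3)=50.0000
Node (2,0) S=145.5808: V=(p*·50.0000+(1−p*)·0.0000)/1.35=28.4392; Δ=(50.0000−0.0000)/(215.4596−133.9343)=0.6133; B=V−Δ·S=-60.8466
Node (2,1) S=234.1952: V=(p*·50.0000+(1−p*)·50.0000)/1.35=37.0370; Δ=(50.0000−50.0000)/(346.6089−215.4596)=0.0000; B=V−Δ·S=37.0370
Node (2,2) S=376.7488: V=(p*·50.0000+(1−p*)·50.0000)/1.35=37.0370; Δ=(50.0000−50.0000)/(557.5882−346.6089)=0.0000; B=V−Δ·S=37.0370
Node (1,0) S=158.2400: V=(p*·37.0370+(1−p*)·28.4392)/1.35=25.9564; Δ=(37.0370−28.4392)/(234.1952−145.5808)=0.0970; B=V−Δ·S=10.6030
Node (1,1) S=254.5600: V=(p*·37.0370+(1−p*)·37.0370)/1.35=27.4348; Δ=(37.0370−37.0370)/(376.7488−234.1952)=0.0000; B=V−Δ·S=27.4348
Node (0,0) S=172.0000: V=(p*·27.4348+(1−p*)·25.9564)/1.35=20.0679; Δ=(27.4348−25.9564)/(254.5600−158.2400)=0.0153; B=V−Δ·S=17.4277
Check: Δ(0,0)·S0 + B(0,0) = 20.0679 = V0.

(0,0): Delta=0.0153 Bond=17.4277
(1,0): Delta=0.0970 Bond=10.6030
(1,1): Delta=0.0000 Bond=27.4348
(2,0): Delta=0.6133 Bond=-60.8466
(2,1): Delta=0.0000 Bond=37.0370
(2,2): Delta=0.0000 Bond=37.0370
V0=20.0679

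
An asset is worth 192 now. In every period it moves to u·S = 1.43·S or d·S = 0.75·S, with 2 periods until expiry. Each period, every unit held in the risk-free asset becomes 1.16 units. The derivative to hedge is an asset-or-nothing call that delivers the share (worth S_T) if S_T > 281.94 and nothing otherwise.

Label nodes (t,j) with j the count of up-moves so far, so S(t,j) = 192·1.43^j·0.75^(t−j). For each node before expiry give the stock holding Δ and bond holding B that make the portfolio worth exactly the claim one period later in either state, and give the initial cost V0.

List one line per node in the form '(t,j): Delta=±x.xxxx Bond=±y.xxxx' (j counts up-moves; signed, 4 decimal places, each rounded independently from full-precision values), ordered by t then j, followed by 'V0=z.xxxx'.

Since d<R<u, set p* = (R−d)/(u−d) = 0.6029; price each node as the discounted p*-expectation of its children.
Terminal payoffs: V(2,0)=0.0000, V(2,1)=0.0000, V(2,2)=392.6208
  t=1,j=0: stock 144.0000 → up 205.9200 (V=0.0000), down 108.0000 (V=0.0000). Price 0.0000; hedge Δ=0.0000, bond B=0.0000.
  t=1,j=1: stock 274.5600 → up 392.6208 (V=392.6208), down 205.9200 (V=0.0000). Price 204.0752; hedge Δ=2.1029, bond B=-373.3083.
  t=0,j=0: stock 192.0000 → up 274.5600 (V=204.0752), down 144.0000 (V=0.0000). Price 106.0736; hedge Δ=1.5631, bond B=-194.0370.
Each (Δ,B) replicates both successor values, so the strategy is self-financing and V0 is arbitrage-free.

(0,0): Delta=1.5631 Bond=-194.0370
(1,0): Delta=0.0000 Bond=0.0000
(1,1): Delta=2.1029 Bond=-373.3083
V0=106.0736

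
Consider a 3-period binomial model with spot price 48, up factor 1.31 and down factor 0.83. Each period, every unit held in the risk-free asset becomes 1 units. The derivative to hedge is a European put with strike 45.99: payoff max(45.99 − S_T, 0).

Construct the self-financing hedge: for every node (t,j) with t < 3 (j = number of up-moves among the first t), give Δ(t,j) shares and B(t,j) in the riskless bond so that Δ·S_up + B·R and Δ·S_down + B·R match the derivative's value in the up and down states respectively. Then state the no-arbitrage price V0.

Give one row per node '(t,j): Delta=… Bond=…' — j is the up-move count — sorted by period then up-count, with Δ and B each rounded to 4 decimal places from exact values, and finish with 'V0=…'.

(0,0): Delta=-0.3404 Bond=22.5184
(1,0): Delta=-0.5855 Bond=32.2845
(1,1): Delta=-0.0572 Bond=4.7096
(2,0): Delta=-1.0000 Bond=45.9900
(2,1): Delta=-0.1067 Bond=7.2922
(2,2): Delta=0.0000 Bond=0.0000
V0=6.1795

Risk-neutral probability p* = (R−d)/(u−d) = (1−0.83)/(1.31−0.83) = 0.3542.
Terminal values V(3,·): V(3,0)=18.5442, V(3,1)=2.6720, V(3,2)=0.0000, V(3,3)=0.0000
  t=2,j=0: stock 33.0672 → up 43.3180 (V=2.6720), down 27.4458 (V=18.5442). Price 12.9228; hedge Δ=-1.0000, bond B=45.9900.
  t=2,j=1: stock 52.1904 → up 68.3694 (V=0.0000), down 43.3180 (V=2.6720). Price 1.7256; hedge Δ=-0.1067, bond B=7.2922.
  t=2,j=2: stock 82.3728 → up 107.9084 (V=0.0000), down 68.3694 (V=0.0000). Price 0.0000; hedge Δ=0.0000, bond B=0.0000.
  t=1,j=0: stock 39.8400 → up 52.1904 (V=1.7256), down 33.0672 (V=12.9228). Price 8.9571; hedge Δ=-0.5855, bond B=32.2845.
  t=1,j=1: stock 62.8800 → up 82.3728 (V=0.0000), down 52.1904 (V=1.7256). Price 1.1145; hedge Δ=-0.0572, bond B=4.7096.
  t=0,j=0: stock 48.0000 → up 62.8800 (V=1.1145), down 39.8400 (V=8.9571). Price 6.1795; hedge Δ=-0.3404, bond B=22.5184.
Check: Δ(0,0)·S0 + B(0,0) = 6.1795 = V0.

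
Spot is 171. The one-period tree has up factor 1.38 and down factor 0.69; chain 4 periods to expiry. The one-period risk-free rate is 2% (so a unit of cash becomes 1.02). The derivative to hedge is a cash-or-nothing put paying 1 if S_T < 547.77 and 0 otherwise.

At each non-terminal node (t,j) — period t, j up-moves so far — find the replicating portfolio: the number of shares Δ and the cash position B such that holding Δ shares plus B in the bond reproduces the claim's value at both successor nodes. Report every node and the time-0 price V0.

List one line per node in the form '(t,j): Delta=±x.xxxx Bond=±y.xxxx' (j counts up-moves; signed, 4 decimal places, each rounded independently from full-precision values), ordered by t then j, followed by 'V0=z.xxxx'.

(0,0): Delta=-0.0009 Bond=1.0249
(1,0): Delta=0.0000 Bond=0.9423
(1,1): Delta=-0.0014 Bond=1.1579
(2,0): Delta=0.0000 Bond=0.9612
(2,1): Delta=0.0000 Bond=0.9612
(2,2): Delta=-0.0021 Bond=1.4209
(3,0): Delta=0.0000 Bond=0.9804
(3,1): Delta=0.0000 Bond=0.9804
(3,2): Delta=0.0000 Bond=0.9804
(3,3): Delta=-0.0032 Bond=1.9608
V0=0.8755

The replicating-portfolio and risk-neutral prices coincide; use p* = (1.02−0.69)/(1.38−0.69) = 0.4783 for the latter.
Payoff layer (t=4): V(4,0)=1.0000, V(4,1)=1.0000, V(4,2)=1.0000, V(4,3)=1.0000, V(4,4)=0.0000
(3,0): S=56.1750. Δ = (V_up−V_dn)/(S_up−S_dn) = (1.0000−1.0000)/(77.5216−38.7608) = 0.0000. V = [p*·1.0000 + (1−p*)·1.0000]/1.02 = 0.9804. B = V − Δ·S = 0.9804.
(3,1): S=112.3501. Δ = (V_up−V_dn)/(S_up−S_dn) = (1.0000−1.0000)/(155.0431−77.5216) = 0.0000. V = [p*·1.0000 + (1−p*)·1.0000]/1.02 = 0.9804. B = V − Δ·S = 0.9804.
(3,2): S=224.7002. Δ = (V_up−V_dn)/(S_up−S_dn) = (1.0000−1.0000)/(310.0862−155.0431) = 0.0000. V = [p*·1.0000 + (1−p*)·1.0000]/1.02 = 0.9804. B = V − Δ·S = 0.9804.
(3,3): S=449.4003. Δ = (V_up−V_dn)/(S_up−S_dn) = (0.0000−1.0000)/(620.1724−310.0862) = -0.0032. V = [p*·0.0000 + (1−p*)·1.0000]/1.02 = 0.5115. B = V − Δ·S = 1.9608.
(2,0): S=81.4131. Δ = (V_up−V_dn)/(S_up−S_dn) = (0.9804−0.9804)/(112.3501−56.1750) = 0.0000. V = [p*·0.9804 + (1−p*)·0.9804]/1.02 = 0.9612. B = V − Δ·S = 0.9612.
(2,1): S=162.8262. Δ = (V_up−V_dn)/(S_up−S_dn) = (0.9804−0.9804)/(224.7002−112.3501) = 0.0000. V = [p*·0.9804 + (1−p*)·0.9804]/1.02 = 0.9612. B = V − Δ·S = 0.9612.
(2,2): S=325.6524. Δ = (V_up−V_dn)/(S_up−S_dn) = (0.5115−0.9804)/(449.4003−224.7002) = -0.0021. V = [p*·0.5115 + (1−p*)·0.9804]/1.02 = 0.7413. B = V − Δ·S = 1.4209.
(1,0): S=117.9900. Δ = (V_up−V_dn)/(S_up−S_dn) = (0.9612−0.9612)/(162.8262−81.4131) = 0.0000. V = [p*·0.9612 + (1−p*)·0.9612]/1.02 = 0.9423. B = V − Δ·S = 0.9423.
(1,1): S=235.9800. Δ = (V_up−V_dn)/(S_up−S_dn) = (0.7413−0.9612)/(325.6524−162.8262) = -0.0014. V = [p*·0.7413 + (1−p*)·0.9612]/1.02 = 0.8392. B = V − Δ·S = 1.1579.
(0,0): S=171.0000. Δ = (V_up−V_dn)/(S_up−S_dn) = (0.8392−0.9423)/(235.9800−117.9900) = -0.0009. V = [p*·0.8392 + (1−p*)·0.9423]/1.02 = 0.8755. B = V − Δ·S = 1.0249.
The time-0 hedge costs 0.8755, which is the no-arbitrage price.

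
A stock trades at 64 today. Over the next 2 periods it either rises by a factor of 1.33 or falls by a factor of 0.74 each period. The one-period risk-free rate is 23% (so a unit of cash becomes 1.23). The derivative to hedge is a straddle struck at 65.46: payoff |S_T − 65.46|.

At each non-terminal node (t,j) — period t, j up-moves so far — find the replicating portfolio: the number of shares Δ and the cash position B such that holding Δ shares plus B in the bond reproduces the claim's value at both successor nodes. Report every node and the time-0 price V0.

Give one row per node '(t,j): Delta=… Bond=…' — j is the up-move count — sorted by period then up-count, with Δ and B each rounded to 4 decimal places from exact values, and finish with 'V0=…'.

(0,0): Delta=0.7077 Bond=-22.4848
(1,0): Delta=-1.0000 Bond=53.2195
(1,1): Delta=0.9016 Bond=-44.1615
V0=22.8068

Under the risk-neutral measure, an up-move has probability p* = (R−d)/(u−d) = 0.8305 and values discount at R = 1.23.
Terminal values V(2,·): V(2,0)=30.4136, V(2,1)=2.4712, V(2,2)=47.7496
(1,0): S=47.3600. Δ = (V_up−V_dn)/(S_up−S_dn) = (2.4712−30.4136)/(62.9888−35.0464) = -1.0000. V = [p*·2.4712 + (1−p*)·30.4136]/1.23 = 5.8595. B = V − Δ·S = 53.2195.
(1,1): S=85.1200. Δ = (V_up−V_dn)/(S_up−S_dn) = (47.7496−2.4712)/(113.2096−62.9888) = 0.9016. V = [p*·47.7496 + (1−p*)·2.4712]/1.23 = 32.5815. B = V − Δ·S = -44.1615.
(0,0): S=64.0000. Δ = (V_up−V_dn)/(S_up−S_dn) = (32.5815−5.8595)/(85.1200−47.3600) = 0.7077. V = [p*·32.5815 + (1−p*)·5.8595]/1.23 = 22.8068. B = V − Δ·S = -22.4848.
The time-0 hedge costs 22.8068, which is the no-arbitrage price.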